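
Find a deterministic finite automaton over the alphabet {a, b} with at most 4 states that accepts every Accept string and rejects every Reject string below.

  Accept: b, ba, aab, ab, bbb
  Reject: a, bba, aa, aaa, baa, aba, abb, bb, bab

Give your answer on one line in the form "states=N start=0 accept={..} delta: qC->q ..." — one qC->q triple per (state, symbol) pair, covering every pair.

states=4 start=0 accept={2,3} delta: 0a->1 0b->2 1a->0 1b->3 2a->3 2b->0 3a->0 3b->0

Grow the machine one transition at a time. Run the examples from 0; the earliest place one falls off (shortest prefix, ties alphabetical) gets sent to the lowest-numbered state that keeps every Accept/Reject pair distinguishable — a pair clashes when both reach the same state with identical unread suffix — and to a fresh state only if none does.
a: 0a undefined. 0a->0: no, ba/aba meet in 0 with "ba" left. Open state 1: 0a->1.
b: 0b undefined. 0b->0: no, b/bb meet in 0. 0b->1: no, b/a meet in 1. Open state 2: 0b->2.
aa: 1a undefined. 1a->0: ok.
ab: 1b undefined. 1b->0: no, b/abb meet in 2. 1b->1: no, ab/a meet in 1. 1b->2: no, ba/aba meet in 2 with "a" left. Open state 3: 1b->3.
ba: 2a undefined. 2a->0: no, b/bab meet in 2. 2a->1: no, ba/a meet in 1. 2a->2: no, b/baa meet in 2. 2a->3: ok.
bb: 2b undefined. 2b->0: ok.
aba: 3a undefined. 3a->0: ok.
abb: 3b undefined. 3b->0: ok.
All examples now run through 4 states with every (state, symbol) defined. Accept strings end in {2,3}, Reject strings end in {0,1}; accept={2,3}.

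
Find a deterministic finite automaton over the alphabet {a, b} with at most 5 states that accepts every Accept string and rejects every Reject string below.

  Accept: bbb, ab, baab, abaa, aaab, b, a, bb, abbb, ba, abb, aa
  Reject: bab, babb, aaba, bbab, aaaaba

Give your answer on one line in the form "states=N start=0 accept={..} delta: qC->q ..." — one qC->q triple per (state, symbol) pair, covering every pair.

Fold the examples into a partial DFA from state 0: repeatedly fix the first undefined (state, symbol) met by the shortest-then-alphabetical prefix, trying targets in increasing order and rejecting any under which an Accept and a Reject string meet in one state with the same remainder; add a state when all current targets are rejected. Accepting states are where Accept strings end.
a: 0a undefined. 0a->0: no, ba/aaba meet in 0 with "ba" left. Open state 1: 0a->1.
b: 0b undefined. 0b->0: no, ab/bab meet in 1 with "b" left. 0b->1: ok.
aa: 1a undefined. 1a->0: no, ab/babb meet in 1 with "b" left. 1a->1: no, bbb/babb meet in 1 with "bb" left. Open state 2: 1a->2.
ab: 1b undefined. 1b->0: no, ab/bbab meet in 0. 1b->1: ok.
aaa: 2a undefined. 2a->0: no, ba/aaaaba meet in 2. 2a->1: ok.
aab: 2b undefined. 2b->0: no, bbb/babb meet in 1. 2b->1: no, bbb/bab meet in 1. 2b->2: no, bbb/aaba meet in 1. Open state 3: 2b->3.
aaba: 3a undefined. 3a->0: ok.
babb: 3b undefined. 3b->0: ok.
All examples now run through 4 states with every (state, symbol) defined. Accept strings end in {1,2}, Reject strings end in {0,3}; accept={1,2}.

states=4 start=0 accept={1,2} delta: 0a->1 0b->1 1a->2 1b->1 2a->1 2b->3 3a->0 3b->0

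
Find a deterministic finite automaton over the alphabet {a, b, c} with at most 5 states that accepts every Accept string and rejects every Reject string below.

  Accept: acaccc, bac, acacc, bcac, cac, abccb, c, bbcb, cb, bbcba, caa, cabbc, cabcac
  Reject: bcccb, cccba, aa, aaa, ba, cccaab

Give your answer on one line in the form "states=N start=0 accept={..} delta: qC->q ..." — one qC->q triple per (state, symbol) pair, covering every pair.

states=4 start=0 accept={1,2,3} delta: 0a->0 0b->0 0c->1 1a->1 1b->1 1c->2 2a->0 2b->1 2c->3 3a->0 3b->0 3c->1

State merging on the prefix tree: take the shortest (then alphabetical) example prefix whose next move is undefined and point that move at state 0, else 1, else 2, ...; a target is out if some Accept/Reject pair would then sit in one state with the same input left (inseparable). If every existing state is out, open a new one.
a: 0a undefined. 0a->0: ok.
b: 0b undefined. 0b->0: ok.
c: 0c undefined. 0c->0: no, acaccc/bcccb meet in 0. Open state 1: 0c->1.
ca: 1a undefined. 1a->0: no, caa/aa meet in 0. 1a->1: ok.
cb: 1b undefined. 1b->0: no, bbcb/aa meet in 0. 1b->1: ok.
cc: 1c undefined. 1c->0: no, acaccc/aa meet in 0. 1c->1: no, acaccc/bcccb meet in 1. Open state 2: 1c->2.
ccc: 2c undefined. 2c->0: no, acacc/bcccb meet in 0. 2c->1: no, bac/bcccb meet in 1. 2c->2: no, abccb/bcccb meet in 2 with "b" left. Open state 3: 2c->3.
ccca: 3a undefined. 3a->0: ok.
cccb: 3b undefined. 3b->0: ok.
abccb: 2b undefined. 2b->0: no, abccb/bcccb meet in 0. 2b->1: ok.
cabca: 2a undefined. 2a->0: ok.
acaccc: 3c undefined. 3c->0: no, acaccc/bcccb meet in 0. 3c->1: ok.
All examples now run through 4 states with every (state, symbol) defined. Accept strings end in {1,2,3}, Reject strings end in {0}; accept={1,2,3}.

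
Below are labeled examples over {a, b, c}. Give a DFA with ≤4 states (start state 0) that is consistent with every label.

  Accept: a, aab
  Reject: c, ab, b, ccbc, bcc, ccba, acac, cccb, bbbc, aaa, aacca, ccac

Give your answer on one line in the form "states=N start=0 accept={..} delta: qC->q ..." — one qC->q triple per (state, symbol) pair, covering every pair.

Grow the machine one transition at a time. Run the examples from 0; the earliest place one falls off (shortest prefix, ties alphabetical) gets sent to the lowest-numbered state that keeps every Accept/Reject pair distinguishable — a pair clashes when both reach the same state with identical unread suffix — and to a fresh state only if none does.
a: 0a undefined. 0a->0: no, a/aaa meet in 0. Open state 1: 0a->1.
b: 0b undefined. 0b->0: ok.
c: 0c undefined. 0c->0: no, a/ccba meet in 1. 0c->1: no, a/c meet in 1. Open state 2: 0c->2.
aa: 1a undefined. 1a->0: no, a/aaa meet in 1. 1a->1: no, a/aaa meet in 1. 1a->2: ok.
ab: 1b undefined. 1b->0: ok.
ac: 1c undefined. 1c->0: ok.
cc: 2c undefined. 2c->0: no, a/ccba meet in 1. 2c->1: no, a/bcc meet in 1. 2c->2: no, aab/cccb meet in 2 with "b" left. Open state 3: 2c->3.
aaa: 2a undefined. 2a->0: ok.
aab: 2b undefined. 2b->0: no, aab/ab meet in 0. 2b->1: ok.
cca: 3a undefined. 3a->0: ok.
ccb: 3b undefined. 3b->0: no, a/ccba meet in 1. 3b->1: ok.
ccc: 3c undefined. 3c->0: no, a/aacca meet in 1. 3c->1: ok.
All examples now run through 4 states with every (state, symbol) defined. Accept strings end in {1}, Reject strings end in {0,2,3}; accept={1}.

states=4 start=0 accept={1} delta: 0a->1 0b->0 0c->2 1a->2 1b->0 1c->0 2a->0 2b->1 2c->3 3a->0 3b->1 3c->1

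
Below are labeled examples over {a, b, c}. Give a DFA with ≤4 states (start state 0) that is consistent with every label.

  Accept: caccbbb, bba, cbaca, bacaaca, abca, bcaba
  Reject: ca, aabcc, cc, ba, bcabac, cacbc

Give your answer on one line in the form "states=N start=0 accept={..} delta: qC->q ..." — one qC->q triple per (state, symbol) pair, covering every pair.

Fold the examples into a partial DFA from state 0: repeatedly fix the first undefined (state, symbol) met by the shortest-then-alphabetical prefix, trying targets in increasing order and rejecting any under which an Accept and a Reject string meet in one state with the same remainder; add a state when all current targets are rejected. Accepting states are where Accept strings end.
a: 0a undefined. 0a->0: ok.
b: 0b undefined. 0b->0: no, bba/ba meet in 0. Open state 1: 0b->1.
c: 0c undefined. 0c->0: ok.
ba: 1a undefined. 1a->0: no, cbaca/ca meet in 0. 1a->1: ok.
bb: 1b undefined. 1b->0: no, caccbbb/ba meet in 1. 1b->1: no, caccbbb/ba meet in 1. Open state 2: 1b->2.
bc: 1c undefined. 1c->0: no, cbaca/ca meet in 0. 1c->1: no, cbaca/aabcc meet in 1. 1c->2: ok.
bba: 2a undefined. 2a->0: no, bba/ca meet in 0. 2a->1: no, bba/ba meet in 1. 2a->2: no, bba/cacbc meet in 2. Open state 3: 2a->3.
bcab: 3b undefined. 3b->0: no, bcaba/ca meet in 0. 3b->1: no, bcaba/ba meet in 1. 3b->2: ok.
aabcc: 2c undefined. 2c->0: ok.
bacaa: 3a undefined. 3a->0: no, bacaaca/ca meet in 0. 3a->1: ok.
bcabac: 3c undefined. 3c->0: ok.
caccbbb: 2b undefined. 2b->0: no, caccbbb/ca meet in 0. 2b->1: no, caccbbb/ba meet in 1. 2b->2: no, caccbbb/cacbc meet in 2. 2b->3: ok.
All examples now run through 4 states with every (state, symbol) defined. Accept strings end in {3}, Reject strings end in {0,1,2}; accept={3}.

states=4 start=0 accept={3} delta: 0a->0 0b->1 0c->0 1a->1 1b->2 1c->2 2a->3 2b->3 2c->0 3a->1 3b->2 3c->0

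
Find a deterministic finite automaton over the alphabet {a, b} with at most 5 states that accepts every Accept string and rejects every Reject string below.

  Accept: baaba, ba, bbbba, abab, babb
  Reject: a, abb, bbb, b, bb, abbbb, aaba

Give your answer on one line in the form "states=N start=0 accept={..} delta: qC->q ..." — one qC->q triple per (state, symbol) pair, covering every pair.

Fold the examples into a partial DFA from state 0: repeatedly fix the first undefined (state, symbol) met by the shortest-then-alphabetical prefix, trying targets in increasing order and rejecting any under which an Accept and a Reject string meet in one state with the same remainder; add a state when all current targets are rejected. Accepting states are where Accept strings end.
a: 0a undefined. 0a->0: no, ba/aaba meet in 0 with "ba" left. Open state 1: 0a->1.
b: 0b undefined. 0b->0: no, baaba/aaba meet in 1 with "aba" left. 0b->1: ok.
aa: 1a undefined. 1a->0: no, ba/aaba meet in 0. 1a->1: no, baaba/aaba meet in 1 with "ba" left. Open state 2: 1a->2.
ab: 1b undefined. 1b->0: no, bbbba/a meet in 1. 1b->1: ok.
aab: 2b undefined. 2b->0: no, babb/a meet in 1. 2b->1: no, ba/aaba meet in 2. 2b->2: ok.
baa: 2a undefined. 2a->0: ok.
All examples now run through 3 states with every (state, symbol) defined. Accept strings end in {2}, Reject strings end in {0,1}; accept={2}.

states=3 start=0 accept={2} delta: 0a->1 0b->1 1a->2 1b->1 2a->0 2b->2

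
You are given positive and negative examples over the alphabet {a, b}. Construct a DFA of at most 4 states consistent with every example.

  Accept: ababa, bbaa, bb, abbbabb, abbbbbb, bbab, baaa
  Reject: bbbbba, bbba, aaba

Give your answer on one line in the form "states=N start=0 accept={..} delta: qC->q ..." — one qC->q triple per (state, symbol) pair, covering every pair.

State merging on the prefix tree: take the shortest (then alphabetical) example prefix whose next move is undefined and point that move at state 0, else 1, else 2, ...; a target is out if some Accept/Reject pair would then sit in one state with the same input left (inseparable). If every existing state is out, open a new one.
a: 0a undefined. 0a->0: ok.
b: 0b undefined. 0b->0: no, ababa/bbbbba meet in 0. Open state 1: 0b->1.
ba: 1a undefined. 1a->0: no, ababa/aaba meet in 0. 1a->1: no, baaa/aaba meet in 1. Open state 2: 1a->2.
bb: 1b undefined. 1b->0: ok.
baa: 2a undefined. 2a->0: ok.
abab: 2b undefined. 2b->0: ok.
All examples now run through 3 states with every (state, symbol) defined. Accept strings end in {0,1}, Reject strings end in {2}; accept={0,1}.

states=3 start=0 accept={0,1} delta: 0a->0 0b->1 1a->2 1b->0 2a->0 2b->0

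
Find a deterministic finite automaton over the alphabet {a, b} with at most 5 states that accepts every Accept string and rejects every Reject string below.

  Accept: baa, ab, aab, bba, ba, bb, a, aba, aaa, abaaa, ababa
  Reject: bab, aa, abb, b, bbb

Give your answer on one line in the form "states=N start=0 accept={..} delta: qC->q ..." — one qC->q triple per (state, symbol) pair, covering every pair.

states=3 start=0 accept={0,1} delta: 0a->1 0b->2 1a->2 1b->0 2a->0 2b->0

Fold the examples into a partial DFA from state 0: repeatedly fix the first undefined (state, symbol) met by the shortest-then-alphabetical prefix, trying targets in increasing order and rejecting any under which an Accept and a Reject string meet in one state with the same remainder; add a state when all current targets are rejected. Accepting states are where Accept strings end.
a: 0a undefined. 0a->0: no, ab/b meet in 0 with "b" left. Open state 1: 0a->1.
b: 0b undefined. 0b->0: no, baa/aa meet in 1 with "a" left. 0b->1: no, aab/bab meet in 1 with "ab" left. Open state 2: 0b->2.
aa: 1a undefined. 1a->0: no, aab/b meet in 2. 1a->1: no, a/aa meet in 1. 1a->2: ok.
ab: 1b undefined. 1b->0: ok.
ba: 2a undefined. 2a->0: ok.
bb: 2b undefined. 2b->0: ok.
All examples now run through 3 states with every (state, symbol) defined. Accept strings end in {0,1}, Reject strings end in {2}; accept={0,1}.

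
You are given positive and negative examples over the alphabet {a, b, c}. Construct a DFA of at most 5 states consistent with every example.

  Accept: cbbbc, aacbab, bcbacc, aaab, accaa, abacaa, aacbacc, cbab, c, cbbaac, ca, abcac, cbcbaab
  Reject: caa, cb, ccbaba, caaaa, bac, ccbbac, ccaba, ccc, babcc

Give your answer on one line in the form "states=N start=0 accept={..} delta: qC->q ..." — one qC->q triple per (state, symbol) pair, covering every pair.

states=5 start=0 accept={1,2} delta: 0a->0 0b->1 0c->1 1a->2 1b->0 1c->2 2a->4 2b->3 2c->3 3a->4 3b->1 3c->2 4a->2 4b->0 4c->1

Fold the examples into a partial DFA from state 0: repeatedly fix the first undefined (state, symbol) met by the shortest-then-alphabetical prefix, trying targets in increasing order and rejecting any under which an Accept and a Reject string meet in one state with the same remainder; add a state when all current targets are rejected. Accepting states are where Accept strings end.
a: 0a undefined. 0a->0: ok.
b: 0b undefined. 0b->0: no, abacaa/caa meet in 0 with "caa" left. Open state 1: 0b->1.
c: 0c undefined. 0c->0: no, aaab/cb meet in 1. 0c->1: ok.
ba: 1a undefined. 1a->0: no, aaab/bac meet in 1. 1a->1: no, aaab/caa meet in 1. Open state 2: 1a->2.
bc: 1c undefined. 1c->0: no, aaab/ccc meet in 1. 1c->1: no, aaab/ccc meet in 1. 1c->2: ok.
cb: 1b undefined. 1b->0: ok.
bab: 2b undefined. 2b->0: no, bcbacc/ccbaba meet in 2. 2b->1: no, cbbbc/ccbbac meet in 1. 2b->2: no, cbbaac/ccbbac meet in 2 with "ac" left. Open state 3: 2b->3.
bac: 2c undefined. 2c->0: no, abacaa/cb meet in 0. 2c->1: no, cbbbc/bac meet in 1. 2c->2: no, aacbacc/bac meet in 2. 2c->3: ok.
caa: 2a undefined. 2a->0: no, accaa/caa meet in 0. 2a->1: no, cbbbc/caa meet in 1. 2a->2: no, accaa/caa meet in 2. 2a->3: no, abacaa/caaaa meet in 3 with "aa" left. Open state 4: 2a->4.
babc: 3c undefined. 3c->0: no, cbbbc/babcc meet in 1. 3c->1: no, aacbacc/babcc meet in 2. 3c->2: ok.
bcba: 3a undefined. 3a->0: no, bcbacc/ccbaba meet in 2. 3a->1: no, bcbacc/bac meet in 3. 3a->2: no, bcbacc/ccbaba meet in 2. 3a->3: no, bcbacc/bac meet in 3. 3a->4: ok.
caaa: 4a undefined. 4a->0: no, accaa/cb meet in 0. 4a->1: no, aacbacc/caaaa meet in 2. 4a->2: ok.
ccab: 4b undefined. 4b->0: ok.
ccbb: 3b undefined. 3b->0: no, cbbbc/ccbbac meet in 1. 3b->1: ok.
abcac: 4c undefined. 4c->0: no, cbbaac/cb meet in 0. 4c->1: ok.
All examples now run through 5 states with every (state, symbol) defined. Accept strings end in {1,2}, Reject strings end in {0,3,4}; accept={1,2}.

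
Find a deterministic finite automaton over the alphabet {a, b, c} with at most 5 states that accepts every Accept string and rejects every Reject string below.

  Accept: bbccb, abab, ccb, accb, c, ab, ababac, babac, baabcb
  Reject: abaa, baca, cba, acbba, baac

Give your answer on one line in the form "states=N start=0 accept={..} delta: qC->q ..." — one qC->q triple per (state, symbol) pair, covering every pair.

states=3 start=0 accept={0,1} delta: 0a->0 0b->1 0c->0 1a->2 1b->1 1c->0 2a->2 2b->0 2c->2

Grow the machine one transition at a time. Run the examples from 0; the earliest place one falls off (shortest prefix, ties alphabetical) gets sent to the lowest-numbered state that keeps every Accept/Reject pair distinguishable — a pair clashes when both reach the same state with identical unread suffix — and to a fresh state only if none does.
a: 0a undefined. 0a->0: ok.
b: 0b undefined. 0b->0: no, abab/abaa meet in 0. Open state 1: 0b->1.
c: 0c undefined. 0c->0: ok.
ba: 1a undefined. 1a->0: no, c/abaa meet in 0. 1a->1: no, ccb/abaa meet in 1. Open state 2: 1a->2.
bb: 1b undefined. 1b->0: no, c/acbba meet in 0. 1b->1: ok.
baa: 2a undefined. 2a->0: no, c/abaa meet in 0. 2a->1: no, ccb/abaa meet in 1. 2a->2: ok.
bab: 2b undefined. 2b->0: ok.
bac: 2c undefined. 2c->0: no, abab/baca meet in 0. 2c->1: no, ccb/baac meet in 1. 2c->2: ok.
bbc: 1c undefined. 1c->0: ok.
All examples now run through 3 states with every (state, symbol) defined. Accept strings end in {0,1}, Reject strings end in {2}; accept={0,1}.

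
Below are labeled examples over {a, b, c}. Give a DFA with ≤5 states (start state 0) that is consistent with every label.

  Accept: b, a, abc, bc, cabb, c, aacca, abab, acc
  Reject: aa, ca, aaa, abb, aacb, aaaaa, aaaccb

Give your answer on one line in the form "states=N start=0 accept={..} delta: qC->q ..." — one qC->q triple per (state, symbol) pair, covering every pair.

states=4 start=0 accept={0,1} delta: 0a->1 0b->0 0c->1 1a->2 1b->2 1c->0 2a->3 2b->3 2c->1 3a->1 3b->0 3c->0

State merging on the prefix tree: take the shortest (then alphabetical) example prefix whose next move is undefined and point that move at state 0, else 1, else 2, ...; a target is out if some Accept/Reject pair would then sit in one state with the same input left (inseparable). If every existing state is out, open a new one.
a: 0a undefined. 0a->0: no, a/aa meet in 0. Open state 1: 0a->1.
b: 0b undefined. 0b->0: ok.
c: 0c undefined. 0c->0: no, a/ca meet in 1. 0c->1: ok.
aa: 1a undefined. 1a->0: no, b/aa meet in 0. 1a->1: no, a/aa meet in 1. Open state 2: 1a->2.
ab: 1b undefined. 1b->0: no, b/abb meet in 0. 1b->1: no, a/abb meet in 1. 1b->2: ok.
ac: 1c undefined. 1c->0: ok.
aaa: 2a undefined. 2a->0: no, b/aaa meet in 0. 2a->1: no, a/aaa meet in 1. 2a->2: no, abab/abb meet in 2 with "b" left. Open state 3: 2a->3.
aac: 2c undefined. 2c->0: no, b/aacb meet in 0. 2c->1: ok.
abb: 2b undefined. 2b->0: no, b/abb meet in 0. 2b->1: no, a/abb meet in 1. 2b->2: no, cabb/aa meet in 2. 2b->3: ok.
aaaa: 3a undefined. 3a->0: no, a/aaaaa meet in 1. 3a->1: ok.
aaac: 3c undefined. 3c->0: ok.
abab: 3b undefined. 3b->0: ok.
All examples now run through 4 states with every (state, symbol) defined. Accept strings end in {0,1}, Reject strings end in {2,3}; accept={0,1}.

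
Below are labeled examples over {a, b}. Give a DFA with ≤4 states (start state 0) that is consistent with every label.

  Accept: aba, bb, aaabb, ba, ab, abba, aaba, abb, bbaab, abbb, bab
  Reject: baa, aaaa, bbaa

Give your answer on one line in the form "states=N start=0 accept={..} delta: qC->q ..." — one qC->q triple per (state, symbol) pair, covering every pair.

states=3 start=0 accept={1,2} delta: 0a->0 0b->1 1a->2 1b->1 2a->0 2b->1

Grow the machine one transition at a time. Run the examples from 0; the earliest place one falls off (shortest prefix, ties alphabetical) gets sent to the lowest-numbered state that keeps every Accept/Reject pair distinguishable — a pair clashes when both reach the same state with identical unread suffix — and to a fresh state only if none does.
a: 0a undefined. 0a->0: ok.
b: 0b undefined. 0b->0: no, aba/baa meet in 0. Open state 1: 0b->1.
ba: 1a undefined. 1a->0: no, aba/baa meet in 0. 1a->1: no, aba/baa meet in 1. Open state 2: 1a->2.
bb: 1b undefined. 1b->0: no, bb/aaaa meet in 0. 1b->1: ok.
baa: 2a undefined. 2a->0: ok.
bab: 2b undefined. 2b->0: no, bab/baa meet in 0. 2b->1: ok.
All examples now run through 3 states with every (state, symbol) defined. Accept strings end in {1,2}, Reject strings end in {0}; accept={1,2}.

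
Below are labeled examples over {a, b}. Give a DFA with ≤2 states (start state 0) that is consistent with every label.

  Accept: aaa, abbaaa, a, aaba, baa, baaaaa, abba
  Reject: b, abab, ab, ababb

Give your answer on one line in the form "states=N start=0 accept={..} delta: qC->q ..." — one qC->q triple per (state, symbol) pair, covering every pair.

states=2 start=0 accept={0} delta: 0a->0 0b->1 1a->0 1b->1

State merging on the prefix tree: take the shortest (then alphabetical) example prefix whose next move is undefined and point that move at state 0, else 1, else 2, ...; a target is out if some Accept/Reject pair would then sit in one state with the same input left (inseparable). If every existing state is out, open a new one.
a: 0a undefined. 0a->0: ok.
b: 0b undefined. 0b->0: no, aaa/b meet in 0. Open state 1: 0b->1.
ba: 1a undefined. 1a->0: ok.
abb: 1b undefined. 1b->0: no, aaa/ababb meet in 0. 1b->1: ok.
All examples now run through 2 states with every (state, symbol) defined. Accept strings end in {0}, Reject strings end in {1}; accept={0}.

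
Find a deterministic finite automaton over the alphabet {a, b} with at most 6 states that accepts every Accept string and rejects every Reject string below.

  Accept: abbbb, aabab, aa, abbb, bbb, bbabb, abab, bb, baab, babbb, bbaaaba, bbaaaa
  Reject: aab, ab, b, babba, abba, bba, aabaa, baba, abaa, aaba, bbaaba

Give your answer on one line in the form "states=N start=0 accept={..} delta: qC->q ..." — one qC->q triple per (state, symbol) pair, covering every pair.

states=5 start=0 accept={0,2} delta: 0a->0 0b->1 1a->1 1b->2 2a->3 2b->2 3a->2 3b->4 4a->0 4b->0

Fold the examples into a partial DFA from state 0: repeatedly fix the first undefined (state, symbol) met by the shortest-then-alphabetical prefix, trying targets in increasing order and rejecting any under which an Accept and a Reject string meet in one state with the same remainder; add a state when all current targets are rejected. Accepting states are where Accept strings end.
a: 0a undefined. 0a->0: ok.
b: 0b undefined. 0b->0: no, abbbb/aab meet in 0. Open state 1: 0b->1.
ba: 1a undefined. 1a->0: no, aabab/aab meet in 1. 1a->1: ok.
bb: 1b undefined. 1b->0: no, abbbb/abba meet in 0. 1b->1: no, abbbb/aab meet in 1. Open state 2: 1b->2.
bba: 2a undefined. 2a->0: no, aa/abba meet in 0. 2a->1: no, bbaaaba/aab meet in 1. 2a->2: no, aabab/abba meet in 2. Open state 3: 2a->3.
bbb: 2b undefined. 2b->0: no, abbbb/aab meet in 1. 2b->1: no, abbb/aab meet in 1. 2b->2: ok.
bbaa: 3a undefined. 3a->0: no, bbaaaba/aab meet in 1. 3a->1: no, bbaaaba/babba meet in 3. 3a->2: ok.
bbab: 3b undefined. 3b->0: no, bbabb/aab meet in 1. 3b->1: no, bbaaaba/aab meet in 1. 3b->2: no, bbaaaba/babba meet in 3. 3b->3: no, bbabb/babba meet in 3. Open state 4: 3b->4.
bbabb: 4b undefined. 4b->0: ok.
bbaaaba: 4a undefined. 4a->0: ok.
All examples now run through 5 states with every (state, symbol) defined. Accept strings end in {0,2}, Reject strings end in {1,3}; accept={0,2}.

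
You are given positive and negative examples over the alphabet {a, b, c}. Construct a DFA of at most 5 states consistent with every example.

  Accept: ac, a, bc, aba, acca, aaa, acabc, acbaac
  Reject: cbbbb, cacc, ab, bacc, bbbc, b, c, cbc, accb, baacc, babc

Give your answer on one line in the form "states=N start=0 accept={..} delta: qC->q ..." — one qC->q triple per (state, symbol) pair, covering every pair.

Fold the examples into a partial DFA from state 0: repeatedly fix the first undefined (state, symbol) met by the shortest-then-alphabetical prefix, trying targets in increasing order and rejecting any under which an Accept and a Reject string meet in one state with the same remainder; add a state when all current targets are rejected. Accepting states are where Accept strings end.
a: 0a undefined. 0a->0: no, ac/c meet in 0 with "c" left. Open state 1: 0a->1.
b: 0b undefined. 0b->0: no, bc/bbbc meet in 0 with "c" left. 0b->1: no, a/b meet in 1. Open state 2: 0b->2.
c: 0c undefined. 0c->0: no, bc/cbc meet in 2 with "c" left. 0c->1: no, a/c meet in 1. 0c->2: ok.
aa: 1a undefined. 1a->0: ok.
ab: 1b undefined. 1b->0: ok.
ac: 1c undefined. 1c->0: no, ac/ab meet in 0. 1c->1: no, acca/ab meet in 0. 1c->2: no, ac/b meet in 2. Open state 3: 1c->3.
ba: 2a undefined. 2a->0: no, bc/cacc meet in 2 with "c" left. 2a->1: no, bc/baacc meet in 2 with "c" left. 2a->2: ok.
bb: 2b undefined. 2b->0: no, bc/bbbc meet in 2 with "c" left. 2b->1: no, ac/cbc meet in 3. 2b->2: no, bc/bbbc meet in 2 with "c" left. 2b->3: ok.
bc: 2c undefined. 2c->0: no, bc/ab meet in 0. 2c->1: no, ac/cacc meet in 3. 2c->2: no, bc/cacc meet in 2. 2c->3: ok.
aca: 3a undefined. 3a->0: ok.
acb: 3b undefined. 3b->0: no, ac/cbbbb meet in 3. 3b->1: no, ac/bbbc meet in 3. 3b->2: no, ac/bbbc meet in 3. 3b->3: no, ac/cbbbb meet in 3. Open state 4: 3b->4.
acc: 3c undefined. 3c->0: ok.
acba: 4a undefined. 4a->0: ok.
bbbc: 4c undefined. 4c->0: ok.
cbbb: 4b undefined. 4b->0: ok.
All examples now run through 5 states with every (state, symbol) defined. Accept strings end in {1,3}, Reject strings end in {0,2}; accept={1,3}.

states=5 start=0 accept={1,3} delta: 0a->1 0b->2 0c->2 1a->0 1b->0 1c->3 2a->2 2b->3 2c->3 3a->0 3b->4 3c->0 4a->0 4b->0 4c->0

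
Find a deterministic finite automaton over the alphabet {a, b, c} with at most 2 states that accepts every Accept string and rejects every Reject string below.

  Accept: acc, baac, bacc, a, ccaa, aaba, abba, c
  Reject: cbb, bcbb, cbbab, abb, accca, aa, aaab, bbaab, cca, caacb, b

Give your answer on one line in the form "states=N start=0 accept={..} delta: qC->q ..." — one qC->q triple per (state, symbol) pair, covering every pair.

Fold the examples into a partial DFA from state 0: repeatedly fix the first undefined (state, symbol) met by the shortest-then-alphabetical prefix, trying targets in increasing order and rejecting any under which an Accept and a Reject string meet in one state with the same remainder; add a state when all current targets are rejected. Accepting states are where Accept strings end.
a: 0a undefined. 0a->0: no, a/aa meet in 0. Open state 1: 0a->1.
b: 0b undefined. 0b->0: ok.
c: 0c undefined. 0c->0: no, a/cca meet in 1. 0c->1: ok.
aa: 1a undefined. 1a->0: ok.
ab: 1b undefined. 1b->0: ok.
ac: 1c undefined. 1c->0: no, acc/accca meet in 1. 1c->1: ok.
All examples now run through 2 states with every (state, symbol) defined. Accept strings end in {1}, Reject strings end in {0}; accept={1}.

states=2 start=0 accept={1} delta: 0a->1 0b->0 0c->1 1a->0 1b->0 1c->1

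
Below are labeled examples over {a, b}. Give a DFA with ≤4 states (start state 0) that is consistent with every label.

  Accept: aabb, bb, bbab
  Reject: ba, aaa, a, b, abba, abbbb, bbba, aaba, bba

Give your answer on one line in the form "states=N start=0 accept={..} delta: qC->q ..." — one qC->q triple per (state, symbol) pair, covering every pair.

Grow the machine one transition at a time. Run the examples from 0; the earliest place one falls off (shortest prefix, ties alphabetical) gets sent to the lowest-numbered state that keeps every Accept/Reject pair distinguishable — a pair clashes when both reach the same state with identical unread suffix — and to a fresh state only if none does.
a: 0a undefined. 0a->0: ok.
b: 0b undefined. 0b->0: no, aabb/ba meet in 0. Open state 1: 0b->1.
ba: 1a undefined. 1a->0: ok.
bb: 1b undefined. 1b->0: no, aabb/ba meet in 0. 1b->1: no, aabb/b meet in 1. Open state 2: 1b->2.
bba: 2a undefined. 2a->0: no, bbab/b meet in 1. 2a->1: ok.
bbb: 2b undefined. 2b->0: ok.
All examples now run through 3 states with every (state, symbol) defined. Accept strings end in {2}, Reject strings end in {0,1}; accept={2}.

states=3 start=0 accept={2} delta: 0a->0 0b->1 1a->0 1b->2 2a->1 2b->0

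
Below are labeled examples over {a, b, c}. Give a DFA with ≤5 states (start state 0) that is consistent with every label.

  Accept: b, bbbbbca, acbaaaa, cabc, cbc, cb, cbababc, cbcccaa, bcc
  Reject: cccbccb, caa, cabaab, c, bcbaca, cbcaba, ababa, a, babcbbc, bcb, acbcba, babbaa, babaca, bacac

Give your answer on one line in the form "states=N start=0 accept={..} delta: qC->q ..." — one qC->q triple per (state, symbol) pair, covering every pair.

states=5 start=0 accept={1,3} delta: 0a->0 0b->1 0c->0 1a->1 1b->2 1c->3 2a->0 2b->0 2c->1 3a->4 3b->0 3c->1 4a->1 4b->0 4c->0

Grow the machine one transition at a time. Run the examples from 0; the earliest place one falls off (shortest prefix, ties alphabetical) gets sent to the lowest-numbered state that keeps every Accept/Reject pair distinguishable — a pair clashes when both reach the same state with identical unread suffix — and to a fresh state only if none does.
a: 0a undefined. 0a->0: ok.
b: 0b undefined. 0b->0: no, b/ababa meet in 0. Open state 1: 0b->1.
c: 0c undefined. 0c->0: ok.
ba: 1a undefined. 1a->0: no, b/cabaab meet in 1. 1a->1: ok.
bb: 1b undefined. 1b->0: no, b/babbaa meet in 1. 1b->1: no, b/cabaab meet in 1. Open state 2: 1b->2.
bc: 1c undefined. 1c->0: no, b/cccbccb meet in 1. 1c->1: no, b/bacac meet in 1. 1c->2: no, cabc/cabaab meet in 2. Open state 3: 1c->3.
bbb: 2b undefined. 2b->0: ok.
bcb: 3b undefined. 3b->0: ok.
bcc: 3c undefined. 3c->0: no, b/cccbccb meet in 1. 3c->1: ok.
baba: 2a undefined. 2a->0: ok.
babc: 2c undefined. 2c->0: no, bbbbbca/caa meet in 0. 2c->1: ok.
baca: 3a undefined. 3a->0: no, b/cbcaba meet in 1. 3a->1: no, cabc/bacac meet in 3. 3a->2: no, b/bacac meet in 1. 3a->3: no, b/bacac meet in 1. Open state 4: 3a->4.
bacac: 4c undefined. 4c->0: ok.
cbcab: 4b undefined. 4b->0: ok.
cbcccaa: 4a undefined. 4a->0: no, cbcccaa/caa meet in 0. 4a->1: ok.
All examples now run through 5 states with every (state, symbol) defined. Accept strings end in {1,3}, Reject strings end in {0,2}; accept={1,3}.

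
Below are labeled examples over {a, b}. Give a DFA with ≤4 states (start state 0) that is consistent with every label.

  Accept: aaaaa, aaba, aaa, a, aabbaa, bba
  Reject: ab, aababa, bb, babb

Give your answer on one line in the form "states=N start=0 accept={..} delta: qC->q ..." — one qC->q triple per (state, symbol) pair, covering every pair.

State merging on the prefix tree: take the shortest (then alphabetical) example prefix whose next move is undefined and point that move at state 0, else 1, else 2, ...; a target is out if some Accept/Reject pair would then sit in one state with the same input left (inseparable). If every existing state is out, open a new one.
a: 0a undefined. 0a->0: ok.
b: 0b undefined. 0b->0: no, aaaaa/ab meet in 0. Open state 1: 0b->1.
ba: 1a undefined. 1a->0: no, aaaaa/aababa meet in 0. 1a->1: no, aaba/ab meet in 1. Open state 2: 1a->2.
bb: 1b undefined. 1b->0: no, aaaaa/bb meet in 0. 1b->1: ok.
bab: 2b undefined. 2b->0: no, aaaaa/aababa meet in 0. 2b->1: no, aaba/aababa meet in 2. 2b->2: no, aaba/babb meet in 2. Open state 3: 2b->3.
babb: 3b undefined. 3b->0: no, aaaaa/babb meet in 0. 3b->1: ok.
aababa: 3a undefined. 3a->0: no, aaaaa/aababa meet in 0. 3a->1: ok.
aabbaa: 2a undefined. 2a->0: ok.
All examples now run through 4 states with every (state, symbol) defined. Accept strings end in {0,2}, Reject strings end in {1}; accept={0,2}.

states=4 start=0 accept={0,2} delta: 0a->0 0b->1 1a->2 1b->1 2a->0 2b->3 3a->1 3b->1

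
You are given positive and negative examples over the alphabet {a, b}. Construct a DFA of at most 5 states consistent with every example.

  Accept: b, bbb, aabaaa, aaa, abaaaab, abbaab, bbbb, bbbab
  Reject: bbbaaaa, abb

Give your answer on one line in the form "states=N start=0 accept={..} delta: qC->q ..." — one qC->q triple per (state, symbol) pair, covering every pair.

states=5 start=0 accept={0,1,3} delta: 0a->0 0b->1 1a->0 1b->2 2a->0 2b->3 3a->4 3b->0 4a->4 4b->0

Grow the machine one transition at a time. Run the examples from 0; the earliest place one falls off (shortest prefix, ties alphabetical) gets sent to the lowest-numbered state that keeps every Accept/Reject pair distinguishable — a pair clashes when both reach the same state with identical unread suffix — and to a fresh state only if none does.
a: 0a undefined. 0a->0: ok.
b: 0b undefined. 0b->0: no, b/bbbaaaa meet in 0. Open state 1: 0b->1.
bb: 1b undefined. 1b->0: no, aaa/abb meet in 0. 1b->1: no, b/abb meet in 1. Open state 2: 1b->2.
aba: 1a undefined. 1a->0: ok.
bbb: 2b undefined. 2b->0: no, bbb/bbbaaaa meet in 0. 2b->1: no, aabaaa/bbbaaaa meet in 0. 2b->2: no, bbb/abb meet in 2. Open state 3: 2b->3.
abba: 2a undefined. 2a->0: ok.
bbba: 3a undefined. 3a->0: no, aabaaa/bbbaaaa meet in 0. 3a->1: no, aabaaa/bbbaaaa meet in 0. 3a->2: no, aabaaa/bbbaaaa meet in 0. 3a->3: no, bbb/bbbaaaa meet in 3. Open state 4: 3a->4.
bbbb: 3b undefined. 3b->0: ok.
bbbaa: 4a undefined. 4a->0: no, aabaaa/bbbaaaa meet in 0. 4a->1: no, aabaaa/bbbaaaa meet in 0. 4a->2: no, aabaaa/bbbaaaa meet in 0. 4a->3: no, bbb/bbbaaaa meet in 3. 4a->4: ok.
bbbab: 4b undefined. 4b->0: ok.
All examples now run through 5 states with every (state, symbol) defined. Accept strings end in {0,1,3}, Reject strings end in {2,4}; accept={0,1,3}.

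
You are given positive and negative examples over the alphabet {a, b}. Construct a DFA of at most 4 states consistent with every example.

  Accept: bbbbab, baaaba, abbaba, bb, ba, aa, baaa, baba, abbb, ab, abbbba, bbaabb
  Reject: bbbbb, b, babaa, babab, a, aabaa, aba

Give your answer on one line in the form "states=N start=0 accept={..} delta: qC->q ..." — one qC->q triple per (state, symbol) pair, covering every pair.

states=2 start=0 accept={0} delta: 0a->1 0b->1 1a->0 1b->0

Fold the examples into a partial DFA from state 0: repeatedly fix the first undefined (state, symbol) met by the shortest-then-alphabetical prefix, trying targets in increasing order and rejecting any under which an Accept and a Reject string meet in one state with the same remainder; add a state when all current targets are rejected. Accepting states are where Accept strings end.
a: 0a undefined. 0a->0: no, ba/aba meet in 0 with "ba" left. Open state 1: 0a->1.
b: 0b undefined. 0b->0: no, bb/bbbbb meet in 0. 0b->1: ok.
aa: 1a undefined. 1a->0: ok.
ab: 1b undefined. 1b->0: ok.
All examples now run through 2 states with every (state, symbol) defined. Accept strings end in {0}, Reject strings end in {1}; accept={0}.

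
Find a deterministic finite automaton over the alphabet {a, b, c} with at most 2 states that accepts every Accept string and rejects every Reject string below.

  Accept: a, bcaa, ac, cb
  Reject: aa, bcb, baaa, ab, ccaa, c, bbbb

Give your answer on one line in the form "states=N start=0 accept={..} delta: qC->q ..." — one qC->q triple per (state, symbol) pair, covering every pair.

State merging on the prefix tree: take the shortest (then alphabetical) example prefix whose next move is undefined and point that move at state 0, else 1, else 2, ...; a target is out if some Accept/Reject pair would then sit in one state with the same input left (inseparable). If every existing state is out, open a new one.
a: 0a undefined. 0a->0: no, a/aa meet in 0. Open state 1: 0a->1.
b: 0b undefined. 0b->0: no, cb/bcb meet in 0 with "cb" left. 0b->1: ok.
c: 0c undefined. 0c->0: ok.
aa: 1a undefined. 1a->0: ok.
ab: 1b undefined. 1b->0: ok.
ac: 1c undefined. 1c->0: no, a/bcb meet in 1. 1c->1: ok.
All examples now run through 2 states with every (state, symbol) defined. Accept strings end in {1}, Reject strings end in {0}; accept={1}.

states=2 start=0 accept={1} delta: 0a->1 0b->1 0c->0 1a->0 1b->0 1c->1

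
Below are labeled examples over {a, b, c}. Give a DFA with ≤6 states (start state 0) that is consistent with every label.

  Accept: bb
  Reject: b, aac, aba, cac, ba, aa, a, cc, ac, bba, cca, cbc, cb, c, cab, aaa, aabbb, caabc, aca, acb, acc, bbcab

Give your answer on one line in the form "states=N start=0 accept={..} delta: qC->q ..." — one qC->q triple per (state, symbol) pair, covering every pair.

Grow the machine one transition at a time. Run the examples from 0; the earliest place one falls off (shortest prefix, ties alphabetical) gets sent to the lowest-numbered state that keeps every Accept/Reject pair distinguishable — a pair clashes when both reach the same state with identical unread suffix — and to a fresh state only if none does.
a: 0a undefined. 0a->0: ok.
b: 0b undefined. 0b->0: no, bb/b meet in 0. Open state 1: 0b->1.
c: 0c undefined. 0c->0: ok.
ba: 1a undefined. 1a->0: ok.
bb: 1b undefined. 1b->0: no, bb/aac meet in 0. 1b->1: no, bb/b meet in 1. Open state 2: 1b->2.
bba: 2a undefined. 2a->0: ok.
bbc: 2c undefined. 2c->0: ok.
cbc: 1c undefined. 1c->0: ok.
aabbb: 2b undefined. 2b->0: ok.
All examples now run through 3 states with every (state, symbol) defined. Accept strings end in {2}, Reject strings end in {0,1}; accept={2}.

states=3 start=0 accept={2} delta: 0a->0 0b->1 0c->0 1a->0 1b->2 1c->0 2a->0 2b->0 2c->0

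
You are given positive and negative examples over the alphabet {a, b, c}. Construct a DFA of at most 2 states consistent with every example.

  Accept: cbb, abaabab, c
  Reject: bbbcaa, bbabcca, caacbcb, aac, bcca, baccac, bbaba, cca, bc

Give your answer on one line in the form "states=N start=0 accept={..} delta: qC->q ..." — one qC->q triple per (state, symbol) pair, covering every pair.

Grow the machine one transition at a time. Run the examples from 0; the earliest place one falls off (shortest prefix, ties alphabetical) gets sent to the lowest-numbered state that keeps every Accept/Reject pair distinguishable — a pair clashes when both reach the same state with identical unread suffix — and to a fresh state only if none does.
a: 0a undefined. 0a->0: no, c/aac meet in 0 with "c" left. Open state 1: 0a->1.
b: 0b undefined. 0b->0: no, c/bc meet in 0 with "c" left. 0b->1: ok.
c: 0c undefined. 0c->0: ok.
aa: 1a undefined. 1a->0: no, c/aac meet in 0. 1a->1: ok.
ab: 1b undefined. 1b->0: ok.
bc: 1c undefined. 1c->0: no, cbb/aac meet in 0. 1c->1: ok.
All examples now run through 2 states with every (state, symbol) defined. Accept strings end in {0}, Reject strings end in {1}; accept={0}.

states=2 start=0 accept={0} delta: 0a->1 0b->1 0c->0 1a->1 1b->0 1c->1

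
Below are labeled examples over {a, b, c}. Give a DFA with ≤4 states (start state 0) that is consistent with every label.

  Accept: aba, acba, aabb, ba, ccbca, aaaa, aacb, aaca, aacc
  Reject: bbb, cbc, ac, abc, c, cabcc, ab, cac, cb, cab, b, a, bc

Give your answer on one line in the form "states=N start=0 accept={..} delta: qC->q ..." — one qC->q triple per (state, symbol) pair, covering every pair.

states=4 start=0 accept={2} delta: 0a->1 0b->1 0c->0 1a->2 1b->1 1c->1 2a->1 2b->2 2c->3 3a->2 3b->2 3c->2

Fold the examples into a partial DFA from state 0: repeatedly fix the first undefined (state, symbol) met by the shortest-then-alphabetical prefix, trying targets in increasing order and rejecting any under which an Accept and a Reject string meet in one state with the same remainder; add a state when all current targets are rejected. Accepting states are where Accept strings end.
a: 0a undefined. 0a->0: no, aaaa/a meet in 0. Open state 1: 0a->1.
b: 0b undefined. 0b->0: no, ba/a meet in 1. 0b->1: ok.
c: 0c undefined. 0c->0: ok.
aa: 1a undefined. 1a->0: no, aabb/ab meet in 1 with "b" left. 1a->1: no, aabb/bbb meet in 1 with "bb" left. Open state 2: 1a->2.
ab: 1b undefined. 1b->0: no, aba/bbb meet in 1. 1b->1: ok.
ac: 1c undefined. 1c->0: no, ccbca/bbb meet in 1. 1c->1: ok.
aaa: 2a undefined. 2a->0: no, aaaa/bbb meet in 1. 2a->1: ok.
aab: 2b undefined. 2b->0: no, aabb/bbb meet in 1. 2b->1: no, aabb/bbb meet in 1. 2b->2: ok.
aac: 2c undefined. 2c->0: no, aacb/bbb meet in 1. 2c->1: no, aacb/bbb meet in 1. 2c->2: no, aaca/bbb meet in 1. Open state 3: 2c->3.
aaca: 3a undefined. 3a->0: no, aaca/c meet in 0. 3a->1: no, aaca/bbb meet in 1. 3a->2: ok.
aacb: 3b undefined. 3b->0: no, aacb/c meet in 0. 3b->1: no, aacb/bbb meet in 1. 3b->2: ok.
aacc: 3c undefined. 3c->0: no, aacc/c meet in 0. 3c->1: no, aacc/bbb meet in 1. 3c->2: ok.
All examples now run through 4 states with every (state, symbol) defined. Accept strings end in {2}, Reject strings end in {0,1}; accept={2}.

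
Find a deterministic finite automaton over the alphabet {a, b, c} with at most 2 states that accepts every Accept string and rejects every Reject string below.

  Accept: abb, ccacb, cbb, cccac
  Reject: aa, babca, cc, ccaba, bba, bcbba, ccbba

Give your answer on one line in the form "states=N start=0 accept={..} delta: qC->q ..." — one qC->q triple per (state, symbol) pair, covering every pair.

State merging on the prefix tree: take the shortest (then alphabetical) example prefix whose next move is undefined and point that move at state 0, else 1, else 2, ...; a target is out if some Accept/Reject pair would then sit in one state with the same input left (inseparable). If every existing state is out, open a new one.
a: 0a undefined. 0a->0: ok.
b: 0b undefined. 0b->0: no, abb/aa meet in 0. Open state 1: 0b->1.
c: 0c undefined. 0c->0: no, cccac/aa meet in 0. 0c->1: ok.
ba: 1a undefined. 1a->0: ok.
bb: 1b undefined. 1b->0: no, abb/aa meet in 0. 1b->1: ok.
bc: 1c undefined. 1c->0: ok.
All examples now run through 2 states with every (state, symbol) defined. Accept strings end in {1}, Reject strings end in {0}; accept={1}.

states=2 start=0 accept={1} delta: 0a->0 0b->1 0c->1 1a->0 1b->1 1c->0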